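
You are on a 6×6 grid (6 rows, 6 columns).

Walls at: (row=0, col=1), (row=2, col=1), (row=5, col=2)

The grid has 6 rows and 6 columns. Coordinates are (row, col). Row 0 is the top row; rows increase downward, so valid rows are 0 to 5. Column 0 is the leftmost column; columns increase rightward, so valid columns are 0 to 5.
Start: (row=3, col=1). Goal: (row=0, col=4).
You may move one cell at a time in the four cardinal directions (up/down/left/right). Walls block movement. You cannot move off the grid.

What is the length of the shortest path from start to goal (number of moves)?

Answer: Shortest path length: 6

Derivation:
BFS from (row=3, col=1) until reaching (row=0, col=4):
  Distance 0: (row=3, col=1)
  Distance 1: (row=3, col=0), (row=3, col=2), (row=4, col=1)
  Distance 2: (row=2, col=0), (row=2, col=2), (row=3, col=3), (row=4, col=0), (row=4, col=2), (row=5, col=1)
  Distance 3: (row=1, col=0), (row=1, col=2), (row=2, col=3), (row=3, col=4), (row=4, col=3), (row=5, col=0)
  Distance 4: (row=0, col=0), (row=0, col=2), (row=1, col=1), (row=1, col=3), (row=2, col=4), (row=3, col=5), (row=4, col=4), (row=5, col=3)
  Distance 5: (row=0, col=3), (row=1, col=4), (row=2, col=5), (row=4, col=5), (row=5, col=4)
  Distance 6: (row=0, col=4), (row=1, col=5), (row=5, col=5)  <- goal reached here
One shortest path (6 moves): (row=3, col=1) -> (row=3, col=2) -> (row=3, col=3) -> (row=3, col=4) -> (row=2, col=4) -> (row=1, col=4) -> (row=0, col=4)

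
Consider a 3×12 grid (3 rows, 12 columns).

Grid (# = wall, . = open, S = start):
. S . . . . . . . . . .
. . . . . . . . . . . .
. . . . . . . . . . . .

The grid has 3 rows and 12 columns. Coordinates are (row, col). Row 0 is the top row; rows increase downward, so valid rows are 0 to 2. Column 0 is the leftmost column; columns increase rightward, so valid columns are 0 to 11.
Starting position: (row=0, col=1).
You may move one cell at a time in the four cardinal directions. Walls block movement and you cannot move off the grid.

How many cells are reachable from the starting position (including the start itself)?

BFS flood-fill from (row=0, col=1):
  Distance 0: (row=0, col=1)
  Distance 1: (row=0, col=0), (row=0, col=2), (row=1, col=1)
  Distance 2: (row=0, col=3), (row=1, col=0), (row=1, col=2), (row=2, col=1)
  Distance 3: (row=0, col=4), (row=1, col=3), (row=2, col=0), (row=2, col=2)
  Distance 4: (row=0, col=5), (row=1, col=4), (row=2, col=3)
  Distance 5: (row=0, col=6), (row=1, col=5), (row=2, col=4)
  Distance 6: (row=0, col=7), (row=1, col=6), (row=2, col=5)
  Distance 7: (row=0, col=8), (row=1, col=7), (row=2, col=6)
  Distance 8: (row=0, col=9), (row=1, col=8), (row=2, col=7)
  Distance 9: (row=0, col=10), (row=1, col=9), (row=2, col=8)
  Distance 10: (row=0, col=11), (row=1, col=10), (row=2, col=9)
  Distance 11: (row=1, col=11), (row=2, col=10)
  Distance 12: (row=2, col=11)
Total reachable: 36 (grid has 36 open cells total)

Answer: Reachable cells: 36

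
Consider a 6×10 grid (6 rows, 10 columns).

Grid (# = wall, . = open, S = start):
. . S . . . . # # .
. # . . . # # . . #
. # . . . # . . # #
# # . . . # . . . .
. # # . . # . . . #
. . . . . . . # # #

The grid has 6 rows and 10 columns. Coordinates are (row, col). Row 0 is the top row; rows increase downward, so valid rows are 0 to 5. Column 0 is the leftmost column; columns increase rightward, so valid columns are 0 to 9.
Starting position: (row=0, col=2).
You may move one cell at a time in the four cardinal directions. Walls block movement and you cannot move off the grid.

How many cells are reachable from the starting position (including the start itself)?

Answer: Reachable cells: 39

Derivation:
BFS flood-fill from (row=0, col=2):
  Distance 0: (row=0, col=2)
  Distance 1: (row=0, col=1), (row=0, col=3), (row=1, col=2)
  Distance 2: (row=0, col=0), (row=0, col=4), (row=1, col=3), (row=2, col=2)
  Distance 3: (row=0, col=5), (row=1, col=0), (row=1, col=4), (row=2, col=3), (row=3, col=2)
  Distance 4: (row=0, col=6), (row=2, col=0), (row=2, col=4), (row=3, col=3)
  Distance 5: (row=3, col=4), (row=4, col=3)
  Distance 6: (row=4, col=4), (row=5, col=3)
  Distance 7: (row=5, col=2), (row=5, col=4)
  Distance 8: (row=5, col=1), (row=5, col=5)
  Distance 9: (row=5, col=0), (row=5, col=6)
  Distance 10: (row=4, col=0), (row=4, col=6)
  Distance 11: (row=3, col=6), (row=4, col=7)
  Distance 12: (row=2, col=6), (row=3, col=7), (row=4, col=8)
  Distance 13: (row=2, col=7), (row=3, col=8)
  Distance 14: (row=1, col=7), (row=3, col=9)
  Distance 15: (row=1, col=8)
Total reachable: 39 (grid has 40 open cells total)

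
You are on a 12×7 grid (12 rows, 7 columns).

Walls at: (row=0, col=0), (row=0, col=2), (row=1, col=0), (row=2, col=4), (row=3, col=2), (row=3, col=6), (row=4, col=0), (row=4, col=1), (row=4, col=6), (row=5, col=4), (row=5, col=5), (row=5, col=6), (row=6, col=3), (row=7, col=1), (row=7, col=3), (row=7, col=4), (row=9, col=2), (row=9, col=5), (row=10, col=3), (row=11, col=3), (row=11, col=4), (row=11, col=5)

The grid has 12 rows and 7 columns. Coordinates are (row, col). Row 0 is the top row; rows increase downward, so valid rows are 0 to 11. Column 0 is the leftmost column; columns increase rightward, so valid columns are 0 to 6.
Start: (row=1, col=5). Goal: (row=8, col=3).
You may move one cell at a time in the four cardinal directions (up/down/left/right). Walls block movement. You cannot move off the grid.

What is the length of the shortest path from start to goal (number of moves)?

BFS from (row=1, col=5) until reaching (row=8, col=3):
  Distance 0: (row=1, col=5)
  Distance 1: (row=0, col=5), (row=1, col=4), (row=1, col=6), (row=2, col=5)
  Distance 2: (row=0, col=4), (row=0, col=6), (row=1, col=3), (row=2, col=6), (row=3, col=5)
  Distance 3: (row=0, col=3), (row=1, col=2), (row=2, col=3), (row=3, col=4), (row=4, col=5)
  Distance 4: (row=1, col=1), (row=2, col=2), (row=3, col=3), (row=4, col=4)
  Distance 5: (row=0, col=1), (row=2, col=1), (row=4, col=3)
  Distance 6: (row=2, col=0), (row=3, col=1), (row=4, col=2), (row=5, col=3)
  Distance 7: (row=3, col=0), (row=5, col=2)
  Distance 8: (row=5, col=1), (row=6, col=2)
  Distance 9: (row=5, col=0), (row=6, col=1), (row=7, col=2)
  Distance 10: (row=6, col=0), (row=8, col=2)
  Distance 11: (row=7, col=0), (row=8, col=1), (row=8, col=3)  <- goal reached here
One shortest path (11 moves): (row=1, col=5) -> (row=1, col=4) -> (row=1, col=3) -> (row=2, col=3) -> (row=3, col=3) -> (row=4, col=3) -> (row=4, col=2) -> (row=5, col=2) -> (row=6, col=2) -> (row=7, col=2) -> (row=8, col=2) -> (row=8, col=3)

Answer: Shortest path length: 11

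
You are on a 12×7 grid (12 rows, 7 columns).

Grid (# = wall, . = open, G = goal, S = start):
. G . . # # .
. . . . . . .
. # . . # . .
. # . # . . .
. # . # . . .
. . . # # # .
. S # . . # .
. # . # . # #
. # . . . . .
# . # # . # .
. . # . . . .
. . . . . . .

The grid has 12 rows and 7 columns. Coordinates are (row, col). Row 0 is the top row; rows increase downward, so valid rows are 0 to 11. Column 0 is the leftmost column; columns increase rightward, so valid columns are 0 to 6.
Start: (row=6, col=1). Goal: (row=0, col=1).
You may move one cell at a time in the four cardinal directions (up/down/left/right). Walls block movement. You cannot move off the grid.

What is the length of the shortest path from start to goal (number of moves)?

Answer: Shortest path length: 8

Derivation:
BFS from (row=6, col=1) until reaching (row=0, col=1):
  Distance 0: (row=6, col=1)
  Distance 1: (row=5, col=1), (row=6, col=0)
  Distance 2: (row=5, col=0), (row=5, col=2), (row=7, col=0)
  Distance 3: (row=4, col=0), (row=4, col=2), (row=8, col=0)
  Distance 4: (row=3, col=0), (row=3, col=2)
  Distance 5: (row=2, col=0), (row=2, col=2)
  Distance 6: (row=1, col=0), (row=1, col=2), (row=2, col=3)
  Distance 7: (row=0, col=0), (row=0, col=2), (row=1, col=1), (row=1, col=3)
  Distance 8: (row=0, col=1), (row=0, col=3), (row=1, col=4)  <- goal reached here
One shortest path (8 moves): (row=6, col=1) -> (row=5, col=1) -> (row=5, col=2) -> (row=4, col=2) -> (row=3, col=2) -> (row=2, col=2) -> (row=1, col=2) -> (row=1, col=1) -> (row=0, col=1)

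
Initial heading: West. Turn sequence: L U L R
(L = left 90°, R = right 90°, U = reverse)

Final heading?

Answer: Final heading: North

Derivation:
Start: West
  L (left (90° counter-clockwise)) -> South
  U (U-turn (180°)) -> North
  L (left (90° counter-clockwise)) -> West
  R (right (90° clockwise)) -> North
Final: North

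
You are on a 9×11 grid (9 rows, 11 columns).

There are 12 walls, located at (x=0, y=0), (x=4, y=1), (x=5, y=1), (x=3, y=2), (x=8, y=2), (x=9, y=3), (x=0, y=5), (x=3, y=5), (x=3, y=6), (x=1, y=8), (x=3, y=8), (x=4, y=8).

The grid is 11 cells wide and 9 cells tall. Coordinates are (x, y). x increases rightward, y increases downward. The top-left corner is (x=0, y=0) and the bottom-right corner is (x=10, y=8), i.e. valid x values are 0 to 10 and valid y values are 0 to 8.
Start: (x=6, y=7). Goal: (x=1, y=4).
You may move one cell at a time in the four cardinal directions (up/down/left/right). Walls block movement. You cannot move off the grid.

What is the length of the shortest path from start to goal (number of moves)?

BFS from (x=6, y=7) until reaching (x=1, y=4):
  Distance 0: (x=6, y=7)
  Distance 1: (x=6, y=6), (x=5, y=7), (x=7, y=7), (x=6, y=8)
  Distance 2: (x=6, y=5), (x=5, y=6), (x=7, y=6), (x=4, y=7), (x=8, y=7), (x=5, y=8), (x=7, y=8)
  Distance 3: (x=6, y=4), (x=5, y=5), (x=7, y=5), (x=4, y=6), (x=8, y=6), (x=3, y=7), (x=9, y=7), (x=8, y=8)
  Distance 4: (x=6, y=3), (x=5, y=4), (x=7, y=4), (x=4, y=5), (x=8, y=5), (x=9, y=6), (x=2, y=7), (x=10, y=7), (x=9, y=8)
  Distance 5: (x=6, y=2), (x=5, y=3), (x=7, y=3), (x=4, y=4), (x=8, y=4), (x=9, y=5), (x=2, y=6), (x=10, y=6), (x=1, y=7), (x=2, y=8), (x=10, y=8)
  Distance 6: (x=6, y=1), (x=5, y=2), (x=7, y=2), (x=4, y=3), (x=8, y=3), (x=3, y=4), (x=9, y=4), (x=2, y=5), (x=10, y=5), (x=1, y=6), (x=0, y=7)
  Distance 7: (x=6, y=0), (x=7, y=1), (x=4, y=2), (x=3, y=3), (x=2, y=4), (x=10, y=4), (x=1, y=5), (x=0, y=6), (x=0, y=8)
  Distance 8: (x=5, y=0), (x=7, y=0), (x=8, y=1), (x=2, y=3), (x=10, y=3), (x=1, y=4)  <- goal reached here
One shortest path (8 moves): (x=6, y=7) -> (x=5, y=7) -> (x=4, y=7) -> (x=3, y=7) -> (x=2, y=7) -> (x=1, y=7) -> (x=1, y=6) -> (x=1, y=5) -> (x=1, y=4)

Answer: Shortest path length: 8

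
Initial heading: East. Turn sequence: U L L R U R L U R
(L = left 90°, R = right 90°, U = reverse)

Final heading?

Start: East
  U (U-turn (180°)) -> West
  L (left (90° counter-clockwise)) -> South
  L (left (90° counter-clockwise)) -> East
  R (right (90° clockwise)) -> South
  U (U-turn (180°)) -> North
  R (right (90° clockwise)) -> East
  L (left (90° counter-clockwise)) -> North
  U (U-turn (180°)) -> South
  R (right (90° clockwise)) -> West
Final: West

Answer: Final heading: West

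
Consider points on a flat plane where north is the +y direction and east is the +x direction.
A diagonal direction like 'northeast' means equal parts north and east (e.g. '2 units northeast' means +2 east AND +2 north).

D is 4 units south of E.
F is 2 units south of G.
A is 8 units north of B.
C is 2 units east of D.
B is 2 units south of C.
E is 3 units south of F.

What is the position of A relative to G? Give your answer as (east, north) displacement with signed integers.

Place G at the origin (east=0, north=0).
  F is 2 units south of G: delta (east=+0, north=-2); F at (east=0, north=-2).
  E is 3 units south of F: delta (east=+0, north=-3); E at (east=0, north=-5).
  D is 4 units south of E: delta (east=+0, north=-4); D at (east=0, north=-9).
  C is 2 units east of D: delta (east=+2, north=+0); C at (east=2, north=-9).
  B is 2 units south of C: delta (east=+0, north=-2); B at (east=2, north=-11).
  A is 8 units north of B: delta (east=+0, north=+8); A at (east=2, north=-3).
Therefore A relative to G: (east=2, north=-3).

Answer: A is at (east=2, north=-3) relative to G.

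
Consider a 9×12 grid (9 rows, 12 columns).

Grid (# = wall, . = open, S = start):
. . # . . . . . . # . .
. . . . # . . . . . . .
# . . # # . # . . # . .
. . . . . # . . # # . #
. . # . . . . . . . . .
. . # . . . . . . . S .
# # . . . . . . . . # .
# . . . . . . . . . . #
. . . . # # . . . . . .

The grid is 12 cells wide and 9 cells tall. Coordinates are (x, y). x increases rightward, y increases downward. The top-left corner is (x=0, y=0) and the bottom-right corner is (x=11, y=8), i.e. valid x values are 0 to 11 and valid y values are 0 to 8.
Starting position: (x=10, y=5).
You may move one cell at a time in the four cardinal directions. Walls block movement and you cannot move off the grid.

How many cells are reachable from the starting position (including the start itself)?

Answer: Reachable cells: 87

Derivation:
BFS flood-fill from (x=10, y=5):
  Distance 0: (x=10, y=5)
  Distance 1: (x=10, y=4), (x=9, y=5), (x=11, y=5)
  Distance 2: (x=10, y=3), (x=9, y=4), (x=11, y=4), (x=8, y=5), (x=9, y=6), (x=11, y=6)
  Distance 3: (x=10, y=2), (x=8, y=4), (x=7, y=5), (x=8, y=6), (x=9, y=7)
  Distance 4: (x=10, y=1), (x=11, y=2), (x=7, y=4), (x=6, y=5), (x=7, y=6), (x=8, y=7), (x=10, y=7), (x=9, y=8)
  Distance 5: (x=10, y=0), (x=9, y=1), (x=11, y=1), (x=7, y=3), (x=6, y=4), (x=5, y=5), (x=6, y=6), (x=7, y=7), (x=8, y=8), (x=10, y=8)
  Distance 6: (x=11, y=0), (x=8, y=1), (x=7, y=2), (x=6, y=3), (x=5, y=4), (x=4, y=5), (x=5, y=6), (x=6, y=7), (x=7, y=8), (x=11, y=8)
  Distance 7: (x=8, y=0), (x=7, y=1), (x=8, y=2), (x=4, y=4), (x=3, y=5), (x=4, y=6), (x=5, y=7), (x=6, y=8)
  Distance 8: (x=7, y=0), (x=6, y=1), (x=4, y=3), (x=3, y=4), (x=3, y=6), (x=4, y=7)
  Distance 9: (x=6, y=0), (x=5, y=1), (x=3, y=3), (x=2, y=6), (x=3, y=7)
  Distance 10: (x=5, y=0), (x=5, y=2), (x=2, y=3), (x=2, y=7), (x=3, y=8)
  Distance 11: (x=4, y=0), (x=2, y=2), (x=1, y=3), (x=1, y=7), (x=2, y=8)
  Distance 12: (x=3, y=0), (x=2, y=1), (x=1, y=2), (x=0, y=3), (x=1, y=4), (x=1, y=8)
  Distance 13: (x=1, y=1), (x=3, y=1), (x=0, y=4), (x=1, y=5), (x=0, y=8)
  Distance 14: (x=1, y=0), (x=0, y=1), (x=0, y=5)
  Distance 15: (x=0, y=0)
Total reachable: 87 (grid has 87 open cells total)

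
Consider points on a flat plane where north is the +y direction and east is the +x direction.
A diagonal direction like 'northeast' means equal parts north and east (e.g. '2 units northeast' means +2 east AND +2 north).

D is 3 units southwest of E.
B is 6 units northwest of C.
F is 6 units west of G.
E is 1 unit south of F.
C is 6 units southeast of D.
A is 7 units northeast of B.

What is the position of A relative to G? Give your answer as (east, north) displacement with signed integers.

Place G at the origin (east=0, north=0).
  F is 6 units west of G: delta (east=-6, north=+0); F at (east=-6, north=0).
  E is 1 unit south of F: delta (east=+0, north=-1); E at (east=-6, north=-1).
  D is 3 units southwest of E: delta (east=-3, north=-3); D at (east=-9, north=-4).
  C is 6 units southeast of D: delta (east=+6, north=-6); C at (east=-3, north=-10).
  B is 6 units northwest of C: delta (east=-6, north=+6); B at (east=-9, north=-4).
  A is 7 units northeast of B: delta (east=+7, north=+7); A at (east=-2, north=3).
Therefore A relative to G: (east=-2, north=3).

Answer: A is at (east=-2, north=3) relative to G.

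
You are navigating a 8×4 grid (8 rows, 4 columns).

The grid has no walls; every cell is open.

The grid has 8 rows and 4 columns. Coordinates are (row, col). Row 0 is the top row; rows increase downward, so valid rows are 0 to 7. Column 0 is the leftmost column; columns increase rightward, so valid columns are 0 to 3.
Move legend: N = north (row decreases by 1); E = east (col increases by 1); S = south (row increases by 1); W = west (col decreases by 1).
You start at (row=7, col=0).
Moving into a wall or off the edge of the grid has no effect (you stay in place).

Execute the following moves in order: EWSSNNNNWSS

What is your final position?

Start: (row=7, col=0)
  E (east): (row=7, col=0) -> (row=7, col=1)
  W (west): (row=7, col=1) -> (row=7, col=0)
  S (south): blocked, stay at (row=7, col=0)
  S (south): blocked, stay at (row=7, col=0)
  N (north): (row=7, col=0) -> (row=6, col=0)
  N (north): (row=6, col=0) -> (row=5, col=0)
  N (north): (row=5, col=0) -> (row=4, col=0)
  N (north): (row=4, col=0) -> (row=3, col=0)
  W (west): blocked, stay at (row=3, col=0)
  S (south): (row=3, col=0) -> (row=4, col=0)
  S (south): (row=4, col=0) -> (row=5, col=0)
Final: (row=5, col=0)

Answer: Final position: (row=5, col=0)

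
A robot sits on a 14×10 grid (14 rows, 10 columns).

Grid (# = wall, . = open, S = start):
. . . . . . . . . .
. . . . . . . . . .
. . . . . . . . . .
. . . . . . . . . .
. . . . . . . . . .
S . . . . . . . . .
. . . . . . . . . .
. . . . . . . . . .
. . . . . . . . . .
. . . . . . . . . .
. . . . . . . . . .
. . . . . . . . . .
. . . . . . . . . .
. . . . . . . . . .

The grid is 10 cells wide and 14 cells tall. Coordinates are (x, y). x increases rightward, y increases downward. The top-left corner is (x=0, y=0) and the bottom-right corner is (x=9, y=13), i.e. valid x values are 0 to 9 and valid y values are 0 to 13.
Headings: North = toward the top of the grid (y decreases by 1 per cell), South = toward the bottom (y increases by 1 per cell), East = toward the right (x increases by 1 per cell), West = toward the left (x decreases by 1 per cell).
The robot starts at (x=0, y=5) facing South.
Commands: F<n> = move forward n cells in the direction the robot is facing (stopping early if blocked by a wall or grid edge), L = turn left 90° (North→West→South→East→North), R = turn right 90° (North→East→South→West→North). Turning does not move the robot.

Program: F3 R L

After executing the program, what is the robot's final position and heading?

Answer: Final position: (x=0, y=8), facing South

Derivation:
Start: (x=0, y=5), facing South
  F3: move forward 3, now at (x=0, y=8)
  R: turn right, now facing West
  L: turn left, now facing South
Final: (x=0, y=8), facing South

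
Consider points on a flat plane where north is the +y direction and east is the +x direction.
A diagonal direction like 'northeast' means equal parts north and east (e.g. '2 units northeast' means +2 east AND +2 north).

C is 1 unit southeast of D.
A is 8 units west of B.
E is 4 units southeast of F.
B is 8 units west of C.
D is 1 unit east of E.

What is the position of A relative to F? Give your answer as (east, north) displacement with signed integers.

Answer: A is at (east=-10, north=-5) relative to F.

Derivation:
Place F at the origin (east=0, north=0).
  E is 4 units southeast of F: delta (east=+4, north=-4); E at (east=4, north=-4).
  D is 1 unit east of E: delta (east=+1, north=+0); D at (east=5, north=-4).
  C is 1 unit southeast of D: delta (east=+1, north=-1); C at (east=6, north=-5).
  B is 8 units west of C: delta (east=-8, north=+0); B at (east=-2, north=-5).
  A is 8 units west of B: delta (east=-8, north=+0); A at (east=-10, north=-5).
Therefore A relative to F: (east=-10, north=-5).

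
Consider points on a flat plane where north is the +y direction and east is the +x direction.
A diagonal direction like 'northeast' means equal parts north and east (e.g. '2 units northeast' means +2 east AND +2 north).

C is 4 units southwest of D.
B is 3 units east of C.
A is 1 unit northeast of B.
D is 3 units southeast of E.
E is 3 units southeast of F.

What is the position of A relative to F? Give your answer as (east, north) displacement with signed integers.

Answer: A is at (east=6, north=-9) relative to F.

Derivation:
Place F at the origin (east=0, north=0).
  E is 3 units southeast of F: delta (east=+3, north=-3); E at (east=3, north=-3).
  D is 3 units southeast of E: delta (east=+3, north=-3); D at (east=6, north=-6).
  C is 4 units southwest of D: delta (east=-4, north=-4); C at (east=2, north=-10).
  B is 3 units east of C: delta (east=+3, north=+0); B at (east=5, north=-10).
  A is 1 unit northeast of B: delta (east=+1, north=+1); A at (east=6, north=-9).
Therefore A relative to F: (east=6, north=-9).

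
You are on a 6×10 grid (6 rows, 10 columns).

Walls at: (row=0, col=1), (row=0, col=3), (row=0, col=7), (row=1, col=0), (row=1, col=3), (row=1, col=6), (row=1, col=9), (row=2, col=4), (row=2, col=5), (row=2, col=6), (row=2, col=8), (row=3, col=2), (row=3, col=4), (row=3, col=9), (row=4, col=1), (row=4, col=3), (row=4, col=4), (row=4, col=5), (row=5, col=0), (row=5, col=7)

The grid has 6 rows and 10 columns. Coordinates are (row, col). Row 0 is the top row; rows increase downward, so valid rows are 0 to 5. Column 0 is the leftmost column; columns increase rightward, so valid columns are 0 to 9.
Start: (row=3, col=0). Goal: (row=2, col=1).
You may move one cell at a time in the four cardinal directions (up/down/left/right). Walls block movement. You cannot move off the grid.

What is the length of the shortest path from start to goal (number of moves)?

BFS from (row=3, col=0) until reaching (row=2, col=1):
  Distance 0: (row=3, col=0)
  Distance 1: (row=2, col=0), (row=3, col=1), (row=4, col=0)
  Distance 2: (row=2, col=1)  <- goal reached here
One shortest path (2 moves): (row=3, col=0) -> (row=3, col=1) -> (row=2, col=1)

Answer: Shortest path length: 2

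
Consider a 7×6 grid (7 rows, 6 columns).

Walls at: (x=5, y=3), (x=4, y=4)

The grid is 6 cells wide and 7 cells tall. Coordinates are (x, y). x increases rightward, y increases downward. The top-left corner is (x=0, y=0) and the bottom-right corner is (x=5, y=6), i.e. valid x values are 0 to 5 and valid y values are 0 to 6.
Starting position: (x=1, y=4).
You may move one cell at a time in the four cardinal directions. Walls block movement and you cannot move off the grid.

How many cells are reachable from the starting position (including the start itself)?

Answer: Reachable cells: 40

Derivation:
BFS flood-fill from (x=1, y=4):
  Distance 0: (x=1, y=4)
  Distance 1: (x=1, y=3), (x=0, y=4), (x=2, y=4), (x=1, y=5)
  Distance 2: (x=1, y=2), (x=0, y=3), (x=2, y=3), (x=3, y=4), (x=0, y=5), (x=2, y=5), (x=1, y=6)
  Distance 3: (x=1, y=1), (x=0, y=2), (x=2, y=2), (x=3, y=3), (x=3, y=5), (x=0, y=6), (x=2, y=6)
  Distance 4: (x=1, y=0), (x=0, y=1), (x=2, y=1), (x=3, y=2), (x=4, y=3), (x=4, y=5), (x=3, y=6)
  Distance 5: (x=0, y=0), (x=2, y=0), (x=3, y=1), (x=4, y=2), (x=5, y=5), (x=4, y=6)
  Distance 6: (x=3, y=0), (x=4, y=1), (x=5, y=2), (x=5, y=4), (x=5, y=6)
  Distance 7: (x=4, y=0), (x=5, y=1)
  Distance 8: (x=5, y=0)
Total reachable: 40 (grid has 40 open cells total)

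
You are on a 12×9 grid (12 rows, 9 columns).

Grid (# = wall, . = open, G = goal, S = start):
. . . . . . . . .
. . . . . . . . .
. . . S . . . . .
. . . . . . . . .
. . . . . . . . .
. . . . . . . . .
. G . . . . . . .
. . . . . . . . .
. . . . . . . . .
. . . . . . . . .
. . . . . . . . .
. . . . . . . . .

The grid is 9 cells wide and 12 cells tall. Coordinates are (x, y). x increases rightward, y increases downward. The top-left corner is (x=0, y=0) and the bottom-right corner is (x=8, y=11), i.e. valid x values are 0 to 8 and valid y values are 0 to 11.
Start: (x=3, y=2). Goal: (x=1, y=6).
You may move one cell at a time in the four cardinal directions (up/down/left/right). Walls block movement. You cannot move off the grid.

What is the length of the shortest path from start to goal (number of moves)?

BFS from (x=3, y=2) until reaching (x=1, y=6):
  Distance 0: (x=3, y=2)
  Distance 1: (x=3, y=1), (x=2, y=2), (x=4, y=2), (x=3, y=3)
  Distance 2: (x=3, y=0), (x=2, y=1), (x=4, y=1), (x=1, y=2), (x=5, y=2), (x=2, y=3), (x=4, y=3), (x=3, y=4)
  Distance 3: (x=2, y=0), (x=4, y=0), (x=1, y=1), (x=5, y=1), (x=0, y=2), (x=6, y=2), (x=1, y=3), (x=5, y=3), (x=2, y=4), (x=4, y=4), (x=3, y=5)
  Distance 4: (x=1, y=0), (x=5, y=0), (x=0, y=1), (x=6, y=1), (x=7, y=2), (x=0, y=3), (x=6, y=3), (x=1, y=4), (x=5, y=4), (x=2, y=5), (x=4, y=5), (x=3, y=6)
  Distance 5: (x=0, y=0), (x=6, y=0), (x=7, y=1), (x=8, y=2), (x=7, y=3), (x=0, y=4), (x=6, y=4), (x=1, y=5), (x=5, y=5), (x=2, y=6), (x=4, y=6), (x=3, y=7)
  Distance 6: (x=7, y=0), (x=8, y=1), (x=8, y=3), (x=7, y=4), (x=0, y=5), (x=6, y=5), (x=1, y=6), (x=5, y=6), (x=2, y=7), (x=4, y=7), (x=3, y=8)  <- goal reached here
One shortest path (6 moves): (x=3, y=2) -> (x=2, y=2) -> (x=1, y=2) -> (x=1, y=3) -> (x=1, y=4) -> (x=1, y=5) -> (x=1, y=6)

Answer: Shortest path length: 6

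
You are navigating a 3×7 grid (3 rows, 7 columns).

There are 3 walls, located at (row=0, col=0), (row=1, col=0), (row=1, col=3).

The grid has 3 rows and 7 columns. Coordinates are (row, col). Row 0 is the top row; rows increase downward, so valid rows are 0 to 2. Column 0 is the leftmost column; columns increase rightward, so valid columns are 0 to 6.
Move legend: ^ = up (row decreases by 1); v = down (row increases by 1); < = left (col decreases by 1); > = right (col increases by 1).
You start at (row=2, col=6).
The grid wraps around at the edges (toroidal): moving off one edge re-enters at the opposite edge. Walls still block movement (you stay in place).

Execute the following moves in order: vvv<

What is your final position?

Answer: Final position: (row=2, col=5)

Derivation:
Start: (row=2, col=6)
  v (down): (row=2, col=6) -> (row=0, col=6)
  v (down): (row=0, col=6) -> (row=1, col=6)
  v (down): (row=1, col=6) -> (row=2, col=6)
  < (left): (row=2, col=6) -> (row=2, col=5)
Final: (row=2, col=5)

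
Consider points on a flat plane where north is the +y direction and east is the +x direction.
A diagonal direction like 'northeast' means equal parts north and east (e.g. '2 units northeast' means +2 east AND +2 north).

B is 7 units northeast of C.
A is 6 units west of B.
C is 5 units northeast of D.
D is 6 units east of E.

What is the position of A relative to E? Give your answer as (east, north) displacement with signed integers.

Answer: A is at (east=12, north=12) relative to E.

Derivation:
Place E at the origin (east=0, north=0).
  D is 6 units east of E: delta (east=+6, north=+0); D at (east=6, north=0).
  C is 5 units northeast of D: delta (east=+5, north=+5); C at (east=11, north=5).
  B is 7 units northeast of C: delta (east=+7, north=+7); B at (east=18, north=12).
  A is 6 units west of B: delta (east=-6, north=+0); A at (east=12, north=12).
Therefore A relative to E: (east=12, north=12).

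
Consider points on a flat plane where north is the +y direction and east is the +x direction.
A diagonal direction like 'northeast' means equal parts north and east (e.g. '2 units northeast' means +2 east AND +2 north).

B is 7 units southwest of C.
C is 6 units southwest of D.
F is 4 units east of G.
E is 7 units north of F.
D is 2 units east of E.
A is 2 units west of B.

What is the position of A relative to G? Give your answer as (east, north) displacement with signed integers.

Place G at the origin (east=0, north=0).
  F is 4 units east of G: delta (east=+4, north=+0); F at (east=4, north=0).
  E is 7 units north of F: delta (east=+0, north=+7); E at (east=4, north=7).
  D is 2 units east of E: delta (east=+2, north=+0); D at (east=6, north=7).
  C is 6 units southwest of D: delta (east=-6, north=-6); C at (east=0, north=1).
  B is 7 units southwest of C: delta (east=-7, north=-7); B at (east=-7, north=-6).
  A is 2 units west of B: delta (east=-2, north=+0); A at (east=-9, north=-6).
Therefore A relative to G: (east=-9, north=-6).

Answer: A is at (east=-9, north=-6) relative to G.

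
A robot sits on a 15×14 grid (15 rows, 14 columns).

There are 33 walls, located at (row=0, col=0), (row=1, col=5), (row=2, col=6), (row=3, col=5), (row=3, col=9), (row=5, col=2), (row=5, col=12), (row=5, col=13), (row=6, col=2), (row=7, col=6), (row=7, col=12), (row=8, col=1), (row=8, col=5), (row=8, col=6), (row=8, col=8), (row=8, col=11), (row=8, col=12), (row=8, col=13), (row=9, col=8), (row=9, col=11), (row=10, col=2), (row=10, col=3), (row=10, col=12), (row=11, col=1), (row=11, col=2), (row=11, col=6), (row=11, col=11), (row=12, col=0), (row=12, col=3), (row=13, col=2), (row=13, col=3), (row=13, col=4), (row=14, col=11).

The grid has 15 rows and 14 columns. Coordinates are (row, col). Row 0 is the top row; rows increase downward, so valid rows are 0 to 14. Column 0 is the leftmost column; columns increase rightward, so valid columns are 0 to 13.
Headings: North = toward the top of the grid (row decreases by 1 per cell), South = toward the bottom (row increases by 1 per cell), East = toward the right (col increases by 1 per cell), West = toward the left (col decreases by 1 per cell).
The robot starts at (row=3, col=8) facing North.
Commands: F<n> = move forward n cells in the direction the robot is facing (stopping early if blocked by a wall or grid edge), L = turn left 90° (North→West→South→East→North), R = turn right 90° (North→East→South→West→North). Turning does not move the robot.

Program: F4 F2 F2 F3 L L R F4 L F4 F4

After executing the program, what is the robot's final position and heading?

Start: (row=3, col=8), facing North
  F4: move forward 3/4 (blocked), now at (row=0, col=8)
  F2: move forward 0/2 (blocked), now at (row=0, col=8)
  F2: move forward 0/2 (blocked), now at (row=0, col=8)
  F3: move forward 0/3 (blocked), now at (row=0, col=8)
  L: turn left, now facing West
  L: turn left, now facing South
  R: turn right, now facing West
  F4: move forward 4, now at (row=0, col=4)
  L: turn left, now facing South
  F4: move forward 4, now at (row=4, col=4)
  F4: move forward 4, now at (row=8, col=4)
Final: (row=8, col=4), facing South

Answer: Final position: (row=8, col=4), facing South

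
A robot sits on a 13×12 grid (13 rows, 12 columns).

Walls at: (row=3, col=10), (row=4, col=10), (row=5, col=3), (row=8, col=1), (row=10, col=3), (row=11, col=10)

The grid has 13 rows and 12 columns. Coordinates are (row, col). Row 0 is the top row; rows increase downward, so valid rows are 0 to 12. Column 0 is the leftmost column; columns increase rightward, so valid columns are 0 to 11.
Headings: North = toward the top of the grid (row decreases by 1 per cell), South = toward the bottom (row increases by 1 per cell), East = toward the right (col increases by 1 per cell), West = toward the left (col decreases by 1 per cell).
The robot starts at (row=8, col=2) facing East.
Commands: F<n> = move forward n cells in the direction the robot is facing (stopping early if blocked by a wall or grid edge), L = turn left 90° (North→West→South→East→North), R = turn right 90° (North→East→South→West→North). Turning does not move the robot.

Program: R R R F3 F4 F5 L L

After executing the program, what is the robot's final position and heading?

Answer: Final position: (row=0, col=2), facing South

Derivation:
Start: (row=8, col=2), facing East
  R: turn right, now facing South
  R: turn right, now facing West
  R: turn right, now facing North
  F3: move forward 3, now at (row=5, col=2)
  F4: move forward 4, now at (row=1, col=2)
  F5: move forward 1/5 (blocked), now at (row=0, col=2)
  L: turn left, now facing West
  L: turn left, now facing South
Final: (row=0, col=2), facing South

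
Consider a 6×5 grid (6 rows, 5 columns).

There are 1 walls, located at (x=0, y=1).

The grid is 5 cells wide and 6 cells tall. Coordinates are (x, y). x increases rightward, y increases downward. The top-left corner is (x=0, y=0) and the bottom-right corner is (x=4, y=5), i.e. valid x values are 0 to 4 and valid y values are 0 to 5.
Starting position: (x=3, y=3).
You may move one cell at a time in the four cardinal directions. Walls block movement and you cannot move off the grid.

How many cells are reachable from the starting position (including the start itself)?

Answer: Reachable cells: 29

Derivation:
BFS flood-fill from (x=3, y=3):
  Distance 0: (x=3, y=3)
  Distance 1: (x=3, y=2), (x=2, y=3), (x=4, y=3), (x=3, y=4)
  Distance 2: (x=3, y=1), (x=2, y=2), (x=4, y=2), (x=1, y=3), (x=2, y=4), (x=4, y=4), (x=3, y=5)
  Distance 3: (x=3, y=0), (x=2, y=1), (x=4, y=1), (x=1, y=2), (x=0, y=3), (x=1, y=4), (x=2, y=5), (x=4, y=5)
  Distance 4: (x=2, y=0), (x=4, y=0), (x=1, y=1), (x=0, y=2), (x=0, y=4), (x=1, y=5)
  Distance 5: (x=1, y=0), (x=0, y=5)
  Distance 6: (x=0, y=0)
Total reachable: 29 (grid has 29 open cells total)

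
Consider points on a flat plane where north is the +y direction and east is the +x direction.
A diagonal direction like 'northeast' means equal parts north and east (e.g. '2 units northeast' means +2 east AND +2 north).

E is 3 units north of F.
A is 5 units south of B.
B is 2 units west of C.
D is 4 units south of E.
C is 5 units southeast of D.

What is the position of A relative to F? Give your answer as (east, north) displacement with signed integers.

Place F at the origin (east=0, north=0).
  E is 3 units north of F: delta (east=+0, north=+3); E at (east=0, north=3).
  D is 4 units south of E: delta (east=+0, north=-4); D at (east=0, north=-1).
  C is 5 units southeast of D: delta (east=+5, north=-5); C at (east=5, north=-6).
  B is 2 units west of C: delta (east=-2, north=+0); B at (east=3, north=-6).
  A is 5 units south of B: delta (east=+0, north=-5); A at (east=3, north=-11).
Therefore A relative to F: (east=3, north=-11).

Answer: A is at (east=3, north=-11) relative to F.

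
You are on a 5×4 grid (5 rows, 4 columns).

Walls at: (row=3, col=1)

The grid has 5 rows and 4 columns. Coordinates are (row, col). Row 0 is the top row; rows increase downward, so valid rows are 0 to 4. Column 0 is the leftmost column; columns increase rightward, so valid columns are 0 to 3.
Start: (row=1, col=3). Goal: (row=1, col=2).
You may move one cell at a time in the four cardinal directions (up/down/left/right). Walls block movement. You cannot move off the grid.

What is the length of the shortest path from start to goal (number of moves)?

BFS from (row=1, col=3) until reaching (row=1, col=2):
  Distance 0: (row=1, col=3)
  Distance 1: (row=0, col=3), (row=1, col=2), (row=2, col=3)  <- goal reached here
One shortest path (1 moves): (row=1, col=3) -> (row=1, col=2)

Answer: Shortest path length: 1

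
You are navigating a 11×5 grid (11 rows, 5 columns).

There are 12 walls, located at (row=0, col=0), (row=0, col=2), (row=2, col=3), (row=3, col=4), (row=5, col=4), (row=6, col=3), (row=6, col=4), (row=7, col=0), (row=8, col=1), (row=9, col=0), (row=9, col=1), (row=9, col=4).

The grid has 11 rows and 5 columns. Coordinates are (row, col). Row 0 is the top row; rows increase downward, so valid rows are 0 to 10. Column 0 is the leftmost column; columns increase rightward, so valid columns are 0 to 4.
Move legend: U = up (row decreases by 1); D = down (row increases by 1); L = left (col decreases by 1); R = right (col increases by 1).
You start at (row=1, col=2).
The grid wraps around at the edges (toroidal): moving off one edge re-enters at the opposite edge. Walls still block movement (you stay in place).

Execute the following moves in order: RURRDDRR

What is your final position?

Answer: Final position: (row=2, col=1)

Derivation:
Start: (row=1, col=2)
  R (right): (row=1, col=2) -> (row=1, col=3)
  U (up): (row=1, col=3) -> (row=0, col=3)
  R (right): (row=0, col=3) -> (row=0, col=4)
  R (right): blocked, stay at (row=0, col=4)
  D (down): (row=0, col=4) -> (row=1, col=4)
  D (down): (row=1, col=4) -> (row=2, col=4)
  R (right): (row=2, col=4) -> (row=2, col=0)
  R (right): (row=2, col=0) -> (row=2, col=1)
Final: (row=2, col=1)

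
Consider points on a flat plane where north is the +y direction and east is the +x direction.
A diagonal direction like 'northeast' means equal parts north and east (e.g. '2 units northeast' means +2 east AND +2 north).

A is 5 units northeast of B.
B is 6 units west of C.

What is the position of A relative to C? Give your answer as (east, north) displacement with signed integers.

Answer: A is at (east=-1, north=5) relative to C.

Derivation:
Place C at the origin (east=0, north=0).
  B is 6 units west of C: delta (east=-6, north=+0); B at (east=-6, north=0).
  A is 5 units northeast of B: delta (east=+5, north=+5); A at (east=-1, north=5).
Therefore A relative to C: (east=-1, north=5).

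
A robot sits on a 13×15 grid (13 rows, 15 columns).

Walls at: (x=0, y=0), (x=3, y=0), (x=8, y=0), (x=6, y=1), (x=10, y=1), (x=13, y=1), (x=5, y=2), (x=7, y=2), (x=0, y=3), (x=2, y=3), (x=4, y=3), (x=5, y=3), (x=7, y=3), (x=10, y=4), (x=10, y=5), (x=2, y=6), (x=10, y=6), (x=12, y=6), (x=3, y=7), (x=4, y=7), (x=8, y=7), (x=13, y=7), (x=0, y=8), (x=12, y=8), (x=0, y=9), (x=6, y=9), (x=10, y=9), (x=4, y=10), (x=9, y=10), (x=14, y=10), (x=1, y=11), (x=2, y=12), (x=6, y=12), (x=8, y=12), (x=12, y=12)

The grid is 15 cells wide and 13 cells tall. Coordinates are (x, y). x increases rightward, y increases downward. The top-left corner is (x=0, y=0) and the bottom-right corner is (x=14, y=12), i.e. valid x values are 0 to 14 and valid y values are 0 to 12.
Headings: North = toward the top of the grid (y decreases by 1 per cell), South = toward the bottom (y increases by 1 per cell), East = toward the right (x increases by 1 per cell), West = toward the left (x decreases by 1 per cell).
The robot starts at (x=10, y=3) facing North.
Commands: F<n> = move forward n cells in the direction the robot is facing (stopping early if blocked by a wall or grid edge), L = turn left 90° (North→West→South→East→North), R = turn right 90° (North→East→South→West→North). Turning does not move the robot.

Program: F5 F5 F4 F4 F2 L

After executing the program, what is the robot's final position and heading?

Start: (x=10, y=3), facing North
  F5: move forward 1/5 (blocked), now at (x=10, y=2)
  F5: move forward 0/5 (blocked), now at (x=10, y=2)
  F4: move forward 0/4 (blocked), now at (x=10, y=2)
  F4: move forward 0/4 (blocked), now at (x=10, y=2)
  F2: move forward 0/2 (blocked), now at (x=10, y=2)
  L: turn left, now facing West
Final: (x=10, y=2), facing West

Answer: Final position: (x=10, y=2), facing West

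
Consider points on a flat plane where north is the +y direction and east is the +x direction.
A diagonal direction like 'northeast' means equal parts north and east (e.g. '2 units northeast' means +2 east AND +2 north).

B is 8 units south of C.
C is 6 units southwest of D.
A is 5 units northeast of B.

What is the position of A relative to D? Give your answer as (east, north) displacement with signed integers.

Answer: A is at (east=-1, north=-9) relative to D.

Derivation:
Place D at the origin (east=0, north=0).
  C is 6 units southwest of D: delta (east=-6, north=-6); C at (east=-6, north=-6).
  B is 8 units south of C: delta (east=+0, north=-8); B at (east=-6, north=-14).
  A is 5 units northeast of B: delta (east=+5, north=+5); A at (east=-1, north=-9).
Therefore A relative to D: (east=-1, north=-9).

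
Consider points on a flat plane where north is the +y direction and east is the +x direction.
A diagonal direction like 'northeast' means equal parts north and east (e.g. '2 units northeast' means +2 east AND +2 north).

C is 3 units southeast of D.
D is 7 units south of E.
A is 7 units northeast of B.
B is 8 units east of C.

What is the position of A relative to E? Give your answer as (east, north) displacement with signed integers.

Answer: A is at (east=18, north=-3) relative to E.

Derivation:
Place E at the origin (east=0, north=0).
  D is 7 units south of E: delta (east=+0, north=-7); D at (east=0, north=-7).
  C is 3 units southeast of D: delta (east=+3, north=-3); C at (east=3, north=-10).
  B is 8 units east of C: delta (east=+8, north=+0); B at (east=11, north=-10).
  A is 7 units northeast of B: delta (east=+7, north=+7); A at (east=18, north=-3).
Therefore A relative to E: (east=18, north=-3).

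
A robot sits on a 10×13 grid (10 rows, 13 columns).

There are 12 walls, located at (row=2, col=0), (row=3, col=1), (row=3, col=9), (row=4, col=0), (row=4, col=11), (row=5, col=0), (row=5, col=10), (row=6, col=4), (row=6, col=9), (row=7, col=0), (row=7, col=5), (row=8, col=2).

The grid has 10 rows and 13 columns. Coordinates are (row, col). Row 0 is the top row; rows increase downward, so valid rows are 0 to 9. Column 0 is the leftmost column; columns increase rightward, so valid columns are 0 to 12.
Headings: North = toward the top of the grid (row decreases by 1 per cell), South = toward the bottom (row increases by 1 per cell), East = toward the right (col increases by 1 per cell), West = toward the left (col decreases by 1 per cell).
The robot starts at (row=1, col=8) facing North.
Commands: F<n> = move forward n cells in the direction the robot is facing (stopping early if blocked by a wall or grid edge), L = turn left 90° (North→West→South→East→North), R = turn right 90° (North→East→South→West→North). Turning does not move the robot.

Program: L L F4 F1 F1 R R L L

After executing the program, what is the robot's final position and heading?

Start: (row=1, col=8), facing North
  L: turn left, now facing West
  L: turn left, now facing South
  F4: move forward 4, now at (row=5, col=8)
  F1: move forward 1, now at (row=6, col=8)
  F1: move forward 1, now at (row=7, col=8)
  R: turn right, now facing West
  R: turn right, now facing North
  L: turn left, now facing West
  L: turn left, now facing South
Final: (row=7, col=8), facing South

Answer: Final position: (row=7, col=8), facing South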